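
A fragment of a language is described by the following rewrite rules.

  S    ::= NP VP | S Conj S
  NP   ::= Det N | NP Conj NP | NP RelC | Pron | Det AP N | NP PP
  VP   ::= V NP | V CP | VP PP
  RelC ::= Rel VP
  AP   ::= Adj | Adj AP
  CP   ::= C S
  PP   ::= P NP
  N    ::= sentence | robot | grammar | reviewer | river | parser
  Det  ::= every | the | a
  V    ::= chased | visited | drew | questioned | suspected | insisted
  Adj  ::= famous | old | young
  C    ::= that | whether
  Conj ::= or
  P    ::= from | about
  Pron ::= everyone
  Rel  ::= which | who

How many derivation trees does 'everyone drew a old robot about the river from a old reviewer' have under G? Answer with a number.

5

Two of the 5 distinct bracketings:
[S [NP [Pron everyone]] [VP [V drew] [NP [NP [Det a] [AP [Adj old]] [N robot]] [PP [P about] [NP [NP [Det the] [N river]] [PP [P from] [NP [Det a] [AP [Adj old]] [N reviewer]]]]]]]]
[S [NP [Pron everyone]] [VP [V drew] [NP [NP [NP [Det a] [AP [Adj old]] [N robot]] [PP [P about] [NP [Det the] [N river]]]] [PP [P from] [NP [Det a] [AP [Adj old]] [N reviewer]]]]]]
The trees differ in how a recursive rule is bracketed over the same span.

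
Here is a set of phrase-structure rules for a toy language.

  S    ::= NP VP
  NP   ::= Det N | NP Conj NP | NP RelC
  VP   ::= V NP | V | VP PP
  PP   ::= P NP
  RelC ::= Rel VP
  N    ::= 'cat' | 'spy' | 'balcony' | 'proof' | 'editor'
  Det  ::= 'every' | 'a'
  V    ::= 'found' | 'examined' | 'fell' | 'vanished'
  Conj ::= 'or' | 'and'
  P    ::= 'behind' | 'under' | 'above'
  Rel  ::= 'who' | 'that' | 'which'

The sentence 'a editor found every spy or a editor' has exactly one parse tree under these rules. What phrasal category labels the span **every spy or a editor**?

NP

S
  NP
    Det: a
    N: editor
  VP
    V: found
    NP
      NP
        Det: every
        N: spy
      Conj: or
      NP
        Det: a
        N: editor
The span 'every spy or a editor' is the NP node built by NP → NP Conj NP.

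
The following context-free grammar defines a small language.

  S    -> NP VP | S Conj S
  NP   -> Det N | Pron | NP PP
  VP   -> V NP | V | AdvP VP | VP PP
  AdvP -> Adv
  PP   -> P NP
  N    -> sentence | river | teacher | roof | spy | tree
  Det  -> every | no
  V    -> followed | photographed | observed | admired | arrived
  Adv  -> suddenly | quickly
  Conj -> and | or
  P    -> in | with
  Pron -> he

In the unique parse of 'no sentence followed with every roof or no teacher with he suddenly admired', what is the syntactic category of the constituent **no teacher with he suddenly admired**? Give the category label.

S

[S [S [NP [Det no] [N sentence]] [VP [VP [V followed]] [PP [P with] [NP [Det every] [N roof]]]]] [Conj or] [S [NP [NP [Det no] [N teacher]] [PP [P with] [NP [Pron he]]]] [VP [AdvP [Adv suddenly]] [VP [V admired]]]]]
The span 'no teacher with he suddenly admired' is the S node built by S → NP VP.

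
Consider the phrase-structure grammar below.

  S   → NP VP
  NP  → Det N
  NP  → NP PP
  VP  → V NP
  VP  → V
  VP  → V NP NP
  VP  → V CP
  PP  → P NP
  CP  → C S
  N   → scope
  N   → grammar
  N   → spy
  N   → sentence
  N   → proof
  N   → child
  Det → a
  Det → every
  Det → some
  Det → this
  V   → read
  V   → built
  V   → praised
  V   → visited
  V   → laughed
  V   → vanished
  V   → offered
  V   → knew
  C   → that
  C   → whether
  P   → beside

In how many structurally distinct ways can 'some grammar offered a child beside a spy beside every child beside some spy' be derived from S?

5

Two of the 5 distinct bracketings:
[S [NP [Det some] [N grammar]] [VP [V offered] [NP [NP [Det a] [N child]] [PP [P beside] [NP [NP [Det a] [N spy]] [PP [P beside] [NP [NP [Det every] [N child]] [PP [P beside] [NP [Det some] [N spy]]]]]]]]]]
[S [NP [Det some] [N grammar]] [VP [V offered] [NP [NP [Det a] [N child]] [PP [P beside] [NP [NP [NP [Det a] [N spy]] [PP [P beside] [NP [Det every] [N child]]]] [PP [P beside] [NP [Det some] [N spy]]]]]]]]
The trees differ in how a recursive rule is bracketed over the same span.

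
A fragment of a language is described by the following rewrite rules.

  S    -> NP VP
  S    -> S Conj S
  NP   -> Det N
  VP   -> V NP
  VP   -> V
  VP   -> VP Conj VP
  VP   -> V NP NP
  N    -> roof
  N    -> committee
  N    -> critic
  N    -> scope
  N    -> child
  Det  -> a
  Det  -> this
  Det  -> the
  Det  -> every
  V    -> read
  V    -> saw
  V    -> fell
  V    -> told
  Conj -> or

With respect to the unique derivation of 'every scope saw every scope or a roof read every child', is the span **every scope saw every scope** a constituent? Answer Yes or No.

Yes

[S [S [NP [Det every] [N scope]] [VP [V saw] [NP [Det every] [N scope]]]] [Conj or] [S [NP [Det a] [N roof]] [VP [V read] [NP [Det every] [N child]]]]]
The words 'every scope saw every scope' are exhaustively dominated by a single S node (built by S → NP VP), so they form a constituent.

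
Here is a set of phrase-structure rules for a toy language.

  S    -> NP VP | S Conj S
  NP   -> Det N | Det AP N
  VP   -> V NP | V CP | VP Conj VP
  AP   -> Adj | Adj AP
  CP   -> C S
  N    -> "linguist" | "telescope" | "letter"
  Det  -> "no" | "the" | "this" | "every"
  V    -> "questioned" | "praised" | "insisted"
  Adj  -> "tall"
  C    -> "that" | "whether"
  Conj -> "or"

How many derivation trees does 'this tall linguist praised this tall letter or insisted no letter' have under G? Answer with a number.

1

[S [NP [Det this] [AP [Adj tall]] [N linguist]] [VP [VP [V praised] [NP [Det this] [AP [Adj tall]] [N letter]]] [Conj or] [VP [V insisted] [NP [Det no] [N letter]]]]]
No rule offers an alternative attachment or grouping for any span, so this is the only derivation.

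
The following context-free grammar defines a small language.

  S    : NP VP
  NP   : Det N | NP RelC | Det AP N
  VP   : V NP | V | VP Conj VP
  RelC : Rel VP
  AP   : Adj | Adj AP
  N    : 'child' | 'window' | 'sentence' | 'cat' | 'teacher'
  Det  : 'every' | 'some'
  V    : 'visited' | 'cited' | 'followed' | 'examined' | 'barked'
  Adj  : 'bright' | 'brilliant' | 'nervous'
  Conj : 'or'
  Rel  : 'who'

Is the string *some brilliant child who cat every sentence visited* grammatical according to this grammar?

Ungrammatical

A Rel word can never sit immediately before an N word in any string this grammar generates, so the substring 'who cat' rules out a derivation.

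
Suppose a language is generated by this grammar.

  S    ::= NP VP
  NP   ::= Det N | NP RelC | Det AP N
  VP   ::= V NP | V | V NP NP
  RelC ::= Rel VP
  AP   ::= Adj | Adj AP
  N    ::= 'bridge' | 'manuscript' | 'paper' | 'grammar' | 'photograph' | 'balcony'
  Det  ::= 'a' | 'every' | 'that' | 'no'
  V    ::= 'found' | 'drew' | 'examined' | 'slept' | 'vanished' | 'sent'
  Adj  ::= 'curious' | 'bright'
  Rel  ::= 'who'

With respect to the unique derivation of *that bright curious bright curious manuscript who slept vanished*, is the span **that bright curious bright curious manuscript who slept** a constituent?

[S [NP [NP [Det that] [AP [Adj bright] [AP [Adj curious] [AP [Adj bright] [AP [Adj curious]]]]] [N manuscript]] [RelC [Rel who] [VP [V slept]]]] [VP [V vanished]]]
The words 'that bright curious bright curious manuscript who slept' are exhaustively dominated by a single NP node (built by NP → NP RelC), so they form a constituent.

Yes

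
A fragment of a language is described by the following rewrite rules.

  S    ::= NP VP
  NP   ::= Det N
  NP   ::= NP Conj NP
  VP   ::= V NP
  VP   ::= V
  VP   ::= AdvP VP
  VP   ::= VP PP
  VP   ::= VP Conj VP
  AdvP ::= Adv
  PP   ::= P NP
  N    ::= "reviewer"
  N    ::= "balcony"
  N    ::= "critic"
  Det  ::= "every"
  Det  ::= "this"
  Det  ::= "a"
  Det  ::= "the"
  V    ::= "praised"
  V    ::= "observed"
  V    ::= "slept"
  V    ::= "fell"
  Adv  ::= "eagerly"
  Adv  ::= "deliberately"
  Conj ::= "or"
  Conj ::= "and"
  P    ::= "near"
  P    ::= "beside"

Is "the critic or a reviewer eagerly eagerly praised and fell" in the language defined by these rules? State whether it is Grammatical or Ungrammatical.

S
  NP
    NP
      Det: the
      N: critic
    Conj: or
    NP
      Det: a
      N: reviewer
  VP
    AdvP
      Adv: eagerly
    VP
      AdvP
        Adv: eagerly
      VP
        VP
          V: praised
        Conj: and
        VP
          V: fell
Each bracket corresponds to one application of a listed rule, so the string is derivable from S.

Grammatical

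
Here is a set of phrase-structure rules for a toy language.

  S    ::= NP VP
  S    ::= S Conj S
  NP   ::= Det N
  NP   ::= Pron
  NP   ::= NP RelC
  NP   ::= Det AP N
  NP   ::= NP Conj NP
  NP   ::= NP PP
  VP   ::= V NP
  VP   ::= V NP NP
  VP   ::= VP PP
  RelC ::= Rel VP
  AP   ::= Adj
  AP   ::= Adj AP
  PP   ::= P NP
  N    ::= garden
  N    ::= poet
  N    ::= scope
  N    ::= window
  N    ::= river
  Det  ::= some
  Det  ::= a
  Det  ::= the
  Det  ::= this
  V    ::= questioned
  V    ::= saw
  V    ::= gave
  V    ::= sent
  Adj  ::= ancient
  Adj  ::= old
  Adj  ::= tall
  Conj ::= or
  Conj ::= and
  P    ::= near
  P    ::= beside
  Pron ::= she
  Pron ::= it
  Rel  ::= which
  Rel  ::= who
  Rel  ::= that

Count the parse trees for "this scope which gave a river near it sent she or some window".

3

Two of the 3 distinct bracketings:
[S [NP [NP [Det this] [N scope]] [RelC [Rel which] [VP [V gave] [NP [NP [Det a] [N river]] [PP [P near] [NP [Pron it]]]]]]] [VP [V sent] [NP [NP [Pron she]] [Conj or] [NP [Det some] [N window]]]]]
[S [NP [NP [Det this] [N scope]] [RelC [Rel which] [VP [VP [V gave] [NP [Det a] [N river]]] [PP [P near] [NP [Pron it]]]]]] [VP [V sent] [NP [NP [Pron she]] [Conj or] [NP [Det some] [N window]]]]]
The difference turns on whether NP → NP PP is used at the relevant span, versus an alternative expansion of NP.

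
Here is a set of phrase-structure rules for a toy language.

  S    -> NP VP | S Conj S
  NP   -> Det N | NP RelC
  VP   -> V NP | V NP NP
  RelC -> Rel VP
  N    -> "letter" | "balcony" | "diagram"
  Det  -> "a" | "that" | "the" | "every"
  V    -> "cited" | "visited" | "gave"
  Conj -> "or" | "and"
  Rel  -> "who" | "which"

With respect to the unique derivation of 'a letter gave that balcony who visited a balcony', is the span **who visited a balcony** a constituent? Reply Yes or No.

[S [NP [Det a] [N letter]] [VP [V gave] [NP [NP [Det that] [N balcony]] [RelC [Rel who] [VP [V visited] [NP [Det a] [N balcony]]]]]]]
The words 'who visited a balcony' are exhaustively dominated by a single RelC node (built by RelC → Rel VP), so they form a constituent.

Yes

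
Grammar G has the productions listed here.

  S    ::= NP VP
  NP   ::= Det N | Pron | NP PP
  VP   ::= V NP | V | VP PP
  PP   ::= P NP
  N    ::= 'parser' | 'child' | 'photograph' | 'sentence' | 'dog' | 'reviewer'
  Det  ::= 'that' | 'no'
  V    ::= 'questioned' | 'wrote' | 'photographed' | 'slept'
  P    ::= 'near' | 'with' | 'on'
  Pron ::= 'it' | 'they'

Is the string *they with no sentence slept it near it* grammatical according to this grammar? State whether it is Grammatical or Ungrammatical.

Grammatical

S
  NP
    NP
      Pron: they
    PP
      P: with
      NP
        Det: no
        N: sentence
  VP
    V: slept
    NP
      NP
        Pron: it
      PP
        P: near
        NP
          Pron: it
Each bracket corresponds to one application of a listed rule, so the string is derivable from S.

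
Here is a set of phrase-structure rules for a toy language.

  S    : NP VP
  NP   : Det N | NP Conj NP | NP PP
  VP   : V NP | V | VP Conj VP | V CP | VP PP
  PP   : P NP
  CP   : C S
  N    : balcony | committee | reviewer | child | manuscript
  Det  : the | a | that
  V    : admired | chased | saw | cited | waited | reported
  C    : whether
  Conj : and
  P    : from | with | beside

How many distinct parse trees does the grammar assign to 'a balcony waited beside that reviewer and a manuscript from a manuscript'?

3

Two of the 3 distinct bracketings:
[S [NP [Det a] [N balcony]] [VP [VP [V waited]] [PP [P beside] [NP [NP [Det that] [N reviewer]] [Conj and] [NP [NP [Det a] [N manuscript]] [PP [P from] [NP [Det a] [N manuscript]]]]]]]]
[S [NP [Det a] [N balcony]] [VP [VP [V waited]] [PP [P beside] [NP [NP [NP [Det that] [N reviewer]] [Conj and] [NP [Det a] [N manuscript]]] [PP [P from] [NP [Det a] [N manuscript]]]]]]]
The trees differ in how a recursive rule is bracketed over the same span.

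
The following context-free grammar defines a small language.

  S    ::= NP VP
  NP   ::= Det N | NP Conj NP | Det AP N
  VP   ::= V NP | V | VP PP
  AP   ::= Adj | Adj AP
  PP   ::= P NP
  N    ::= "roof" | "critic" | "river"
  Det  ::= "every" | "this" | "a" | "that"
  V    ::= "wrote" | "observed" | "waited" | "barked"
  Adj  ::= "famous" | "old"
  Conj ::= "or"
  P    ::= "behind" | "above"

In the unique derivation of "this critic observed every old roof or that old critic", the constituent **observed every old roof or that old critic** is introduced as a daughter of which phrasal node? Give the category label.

S

[S [NP [Det this] [N critic]] [VP [V observed] [NP [NP [Det every] [AP [Adj old]] [N roof]] [Conj or] [NP [Det that] [AP [Adj old]] [N critic]]]]]
The span 'observed every old roof or that old critic' is the VP node built by VP → V NP.
Its mother is the S built by S → NP VP.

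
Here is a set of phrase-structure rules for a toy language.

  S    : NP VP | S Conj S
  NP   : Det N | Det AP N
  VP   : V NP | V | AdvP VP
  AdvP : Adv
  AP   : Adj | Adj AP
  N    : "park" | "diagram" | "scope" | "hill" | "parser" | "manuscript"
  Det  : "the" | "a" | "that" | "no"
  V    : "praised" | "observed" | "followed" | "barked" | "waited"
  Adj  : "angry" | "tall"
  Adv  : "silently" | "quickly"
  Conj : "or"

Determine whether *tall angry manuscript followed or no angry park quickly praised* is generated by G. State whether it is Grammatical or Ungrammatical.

Ungrammatical

For S → NP VP, no prefix of the string parses as an NP. The alternative S rule S → S Conj S likewise has no satisfying split.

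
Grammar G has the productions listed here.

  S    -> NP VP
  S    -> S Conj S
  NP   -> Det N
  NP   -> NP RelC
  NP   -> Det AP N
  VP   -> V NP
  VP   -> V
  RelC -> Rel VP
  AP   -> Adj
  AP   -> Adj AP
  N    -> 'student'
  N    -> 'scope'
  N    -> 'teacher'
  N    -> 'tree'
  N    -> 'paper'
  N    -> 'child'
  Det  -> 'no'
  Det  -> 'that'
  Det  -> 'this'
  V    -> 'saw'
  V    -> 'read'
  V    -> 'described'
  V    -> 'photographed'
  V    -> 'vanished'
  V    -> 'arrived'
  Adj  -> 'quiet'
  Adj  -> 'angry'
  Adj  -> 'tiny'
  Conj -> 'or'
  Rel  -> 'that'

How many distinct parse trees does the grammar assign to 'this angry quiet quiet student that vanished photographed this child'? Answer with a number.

1

[S [NP [NP [Det this] [AP [Adj angry] [AP [Adj quiet] [AP [Adj quiet]]]] [N student]] [RelC [Rel that] [VP [V vanished]]]] [VP [V photographed] [NP [Det this] [N child]]]]
No rule offers an alternative attachment or grouping for any span, so this is the only derivation.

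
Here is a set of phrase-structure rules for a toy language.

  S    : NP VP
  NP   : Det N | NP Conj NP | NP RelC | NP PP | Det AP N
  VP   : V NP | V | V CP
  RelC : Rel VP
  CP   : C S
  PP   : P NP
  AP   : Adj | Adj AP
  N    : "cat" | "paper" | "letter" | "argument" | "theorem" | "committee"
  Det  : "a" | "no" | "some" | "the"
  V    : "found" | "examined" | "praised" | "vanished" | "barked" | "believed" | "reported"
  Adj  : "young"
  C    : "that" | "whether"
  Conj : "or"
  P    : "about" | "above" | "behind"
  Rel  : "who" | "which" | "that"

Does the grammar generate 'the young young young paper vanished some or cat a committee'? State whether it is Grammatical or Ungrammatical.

Ungrammatical

A Det word can never sit immediately before a Conj word in any string this grammar generates, so the substring 'some or' rules out a derivation.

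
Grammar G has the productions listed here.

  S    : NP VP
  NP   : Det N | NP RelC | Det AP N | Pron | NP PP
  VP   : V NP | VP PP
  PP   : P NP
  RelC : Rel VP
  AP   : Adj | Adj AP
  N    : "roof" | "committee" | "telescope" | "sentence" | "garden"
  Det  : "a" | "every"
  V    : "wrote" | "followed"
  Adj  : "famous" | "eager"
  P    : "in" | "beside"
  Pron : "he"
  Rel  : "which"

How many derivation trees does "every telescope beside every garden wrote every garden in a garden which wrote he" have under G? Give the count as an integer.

3

Two of the 3 distinct bracketings:
[S [NP [NP [Det every] [N telescope]] [PP [P beside] [NP [Det every] [N garden]]]] [VP [V wrote] [NP [NP [NP [Det every] [N garden]] [PP [P in] [NP [Det a] [N garden]]]] [RelC [Rel which] [VP [V wrote] [NP [Pron he]]]]]]]
[S [NP [NP [Det every] [N telescope]] [PP [P beside] [NP [Det every] [N garden]]]] [VP [V wrote] [NP [NP [Det every] [N garden]] [PP [P in] [NP [NP [Det a] [N garden]] [RelC [Rel which] [VP [V wrote] [NP [Pron he]]]]]]]]]
The trees differ in how a recursive rule is bracketed over the same span.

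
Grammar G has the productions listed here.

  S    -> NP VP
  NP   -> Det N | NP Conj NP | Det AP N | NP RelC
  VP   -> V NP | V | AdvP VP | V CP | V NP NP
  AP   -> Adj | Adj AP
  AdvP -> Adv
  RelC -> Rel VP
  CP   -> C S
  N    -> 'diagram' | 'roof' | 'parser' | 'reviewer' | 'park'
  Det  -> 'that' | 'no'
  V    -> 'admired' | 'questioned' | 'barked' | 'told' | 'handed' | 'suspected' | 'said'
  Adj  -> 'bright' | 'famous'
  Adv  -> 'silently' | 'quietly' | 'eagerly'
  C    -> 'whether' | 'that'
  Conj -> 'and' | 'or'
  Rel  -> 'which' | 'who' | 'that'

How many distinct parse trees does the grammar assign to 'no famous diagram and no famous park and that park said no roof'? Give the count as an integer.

2

The two bracketings:
[S [NP [NP [Det no] [AP [Adj famous]] [N diagram]] [Conj and] [NP [NP [Det no] [AP [Adj famous]] [N park]] [Conj and] [NP [Det that] [N park]]]] [VP [V said] [NP [Det no] [N roof]]]]
[S [NP [NP [NP [Det no] [AP [Adj famous]] [N diagram]] [Conj and] [NP [Det no] [AP [Adj famous]] [N park]]] [Conj and] [NP [Det that] [N park]]] [VP [V said] [NP [Det no] [N roof]]]]
The trees differ in how a recursive rule is bracketed over the same span.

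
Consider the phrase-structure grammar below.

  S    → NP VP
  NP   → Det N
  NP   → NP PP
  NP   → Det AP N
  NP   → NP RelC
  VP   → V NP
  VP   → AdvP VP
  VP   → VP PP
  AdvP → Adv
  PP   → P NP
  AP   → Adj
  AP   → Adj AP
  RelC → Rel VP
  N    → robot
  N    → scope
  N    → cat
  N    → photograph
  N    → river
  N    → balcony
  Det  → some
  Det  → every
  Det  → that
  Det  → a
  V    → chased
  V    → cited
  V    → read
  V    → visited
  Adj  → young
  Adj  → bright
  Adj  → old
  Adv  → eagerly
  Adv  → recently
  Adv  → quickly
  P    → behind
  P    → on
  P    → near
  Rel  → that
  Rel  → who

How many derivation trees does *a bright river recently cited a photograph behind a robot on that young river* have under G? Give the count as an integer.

9

Two of the 9 distinct bracketings:
[S [NP [Det a] [AP [Adj bright]] [N river]] [VP [AdvP [Adv recently]] [VP [V cited] [NP [NP [Det a] [N photograph]] [PP [P behind] [NP [NP [Det a] [N robot]] [PP [P on] [NP [Det that] [AP [Adj young]] [N river]]]]]]]]]
[S [NP [Det a] [AP [Adj bright]] [N river]] [VP [AdvP [Adv recently]] [VP [V cited] [NP [NP [NP [Det a] [N photograph]] [PP [P behind] [NP [Det a] [N robot]]]] [PP [P on] [NP [Det that] [AP [Adj young]] [N river]]]]]]]
The trees differ in how a recursive rule is bracketed over the same span.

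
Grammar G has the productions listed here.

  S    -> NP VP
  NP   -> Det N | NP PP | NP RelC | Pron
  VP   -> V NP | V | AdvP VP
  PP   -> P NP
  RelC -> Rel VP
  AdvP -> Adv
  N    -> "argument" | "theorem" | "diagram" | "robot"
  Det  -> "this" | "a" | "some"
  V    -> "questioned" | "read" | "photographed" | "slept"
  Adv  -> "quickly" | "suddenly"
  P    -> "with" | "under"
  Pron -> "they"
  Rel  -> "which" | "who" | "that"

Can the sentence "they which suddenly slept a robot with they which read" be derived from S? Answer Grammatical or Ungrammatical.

Ungrammatical

For S → NP VP, every NP-prefix leaves a non-VP remainder: after 'they' the remainder is not a VP; after 'they which suddenly slept' the remainder is not a VP; after 'they which suddenly slept a robot' the remainder is not a VP (and 1 more).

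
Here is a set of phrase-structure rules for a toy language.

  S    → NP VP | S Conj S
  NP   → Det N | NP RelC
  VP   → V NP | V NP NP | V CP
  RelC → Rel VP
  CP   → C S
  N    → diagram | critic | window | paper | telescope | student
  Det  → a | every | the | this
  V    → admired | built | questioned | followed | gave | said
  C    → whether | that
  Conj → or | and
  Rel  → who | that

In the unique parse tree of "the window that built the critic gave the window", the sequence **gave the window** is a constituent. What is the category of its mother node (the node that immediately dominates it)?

S
  NP
    NP
      Det: the
      N: window
    RelC
      Rel: that
      VP
        V: built
        NP
          Det: the
          N: critic
  VP
    V: gave
    NP
      Det: the
      N: window
The span 'gave the window' is the VP node built by VP → V NP.
Its mother is the S built by S → NP VP.

S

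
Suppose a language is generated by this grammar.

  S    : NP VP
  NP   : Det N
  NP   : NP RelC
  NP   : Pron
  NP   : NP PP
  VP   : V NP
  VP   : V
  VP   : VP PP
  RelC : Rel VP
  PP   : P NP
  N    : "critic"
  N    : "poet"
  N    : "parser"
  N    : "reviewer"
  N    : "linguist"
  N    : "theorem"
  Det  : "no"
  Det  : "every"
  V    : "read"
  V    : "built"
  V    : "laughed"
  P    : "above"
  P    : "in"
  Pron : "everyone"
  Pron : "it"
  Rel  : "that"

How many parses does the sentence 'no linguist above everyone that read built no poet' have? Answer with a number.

2

The two bracketings:
[S [NP [NP [NP [Det no] [N linguist]] [PP [P above] [NP [Pron everyone]]]] [RelC [Rel that] [VP [V read]]]] [VP [V built] [NP [Det no] [N poet]]]]
[S [NP [NP [Det no] [N linguist]] [PP [P above] [NP [NP [Pron everyone]] [RelC [Rel that] [VP [V read]]]]]] [VP [V built] [NP [Det no] [N poet]]]]
The trees differ in how a recursive rule is bracketed over the same span.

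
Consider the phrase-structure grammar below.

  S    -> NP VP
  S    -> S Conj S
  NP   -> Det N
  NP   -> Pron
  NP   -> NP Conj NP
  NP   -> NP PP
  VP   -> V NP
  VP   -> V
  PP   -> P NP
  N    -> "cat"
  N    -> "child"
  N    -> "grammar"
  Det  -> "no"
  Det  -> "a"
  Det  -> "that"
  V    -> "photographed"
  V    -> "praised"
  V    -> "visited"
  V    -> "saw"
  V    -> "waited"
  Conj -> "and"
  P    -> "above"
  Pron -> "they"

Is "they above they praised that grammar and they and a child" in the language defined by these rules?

Grammatical

[S [NP [NP [Pron they]] [PP [P above] [NP [Pron they]]]] [VP [V praised] [NP [NP [Det that] [N grammar]] [Conj and] [NP [NP [Pron they]] [Conj and] [NP [Det a] [N child]]]]]]
The bracketing above is licensed at every node by one of the given productions, with S at the root.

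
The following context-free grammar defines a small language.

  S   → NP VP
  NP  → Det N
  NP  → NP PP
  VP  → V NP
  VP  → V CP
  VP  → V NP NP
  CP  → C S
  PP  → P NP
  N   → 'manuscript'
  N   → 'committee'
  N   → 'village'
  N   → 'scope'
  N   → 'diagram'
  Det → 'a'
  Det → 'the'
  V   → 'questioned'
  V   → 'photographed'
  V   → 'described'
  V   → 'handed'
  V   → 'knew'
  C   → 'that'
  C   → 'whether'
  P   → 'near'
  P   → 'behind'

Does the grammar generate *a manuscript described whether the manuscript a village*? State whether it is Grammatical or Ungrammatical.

Ungrammatical

For S → NP VP, the only prefix that parses as NP is 'a manuscript', but the remainder 'described whether the manuscript a village' is not a VP under these rules.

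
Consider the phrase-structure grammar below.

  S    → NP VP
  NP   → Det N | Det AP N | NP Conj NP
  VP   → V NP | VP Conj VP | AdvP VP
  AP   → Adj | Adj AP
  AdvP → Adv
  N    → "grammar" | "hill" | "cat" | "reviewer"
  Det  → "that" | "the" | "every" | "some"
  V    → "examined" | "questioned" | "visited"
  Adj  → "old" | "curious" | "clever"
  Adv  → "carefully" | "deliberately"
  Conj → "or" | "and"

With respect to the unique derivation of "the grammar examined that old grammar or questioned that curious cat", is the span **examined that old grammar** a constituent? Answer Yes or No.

[S [NP [Det the] [N grammar]] [VP [VP [V examined] [NP [Det that] [AP [Adj old]] [N grammar]]] [Conj or] [VP [V questioned] [NP [Det that] [AP [Adj curious]] [N cat]]]]]
The words 'examined that old grammar' are exhaustively dominated by a single VP node (built by VP → V NP), so they form a constituent.

Yes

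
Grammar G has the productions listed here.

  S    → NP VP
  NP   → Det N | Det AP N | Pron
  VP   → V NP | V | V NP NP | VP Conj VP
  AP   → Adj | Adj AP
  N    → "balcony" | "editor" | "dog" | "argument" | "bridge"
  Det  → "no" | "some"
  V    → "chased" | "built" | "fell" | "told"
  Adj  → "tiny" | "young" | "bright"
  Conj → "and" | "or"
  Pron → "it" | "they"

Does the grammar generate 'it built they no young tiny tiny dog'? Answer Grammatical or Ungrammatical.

Grammatical

[S [NP [Pron it]] [VP [V built] [NP [Pron they]] [NP [Det no] [AP [Adj young] [AP [Adj tiny] [AP [Adj tiny]]]] [N dog]]]]
Every word is introduced by a lexical rule and the phrasal rules combine the resulting categories into a single S.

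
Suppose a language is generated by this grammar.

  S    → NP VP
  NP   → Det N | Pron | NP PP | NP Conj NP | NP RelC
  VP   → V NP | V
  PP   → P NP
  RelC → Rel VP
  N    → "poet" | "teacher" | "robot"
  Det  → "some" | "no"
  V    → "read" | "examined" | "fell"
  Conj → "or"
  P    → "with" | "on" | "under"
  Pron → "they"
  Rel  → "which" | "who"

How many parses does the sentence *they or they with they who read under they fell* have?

9

Two of the 9 distinct bracketings:
[S [NP [NP [NP [Pron they]] [Conj or] [NP [Pron they]]] [PP [P with] [NP [NP [NP [Pron they]] [RelC [Rel who] [VP [V read]]]] [PP [P under] [NP [Pron they]]]]]] [VP [V fell]]]
[S [NP [NP [NP [NP [Pron they]] [Conj or] [NP [Pron they]]] [PP [P with] [NP [NP [Pron they]] [RelC [Rel who] [VP [V read]]]]]] [PP [P under] [NP [Pron they]]]] [VP [V fell]]]
The trees differ in how a recursive rule is bracketed over the same span.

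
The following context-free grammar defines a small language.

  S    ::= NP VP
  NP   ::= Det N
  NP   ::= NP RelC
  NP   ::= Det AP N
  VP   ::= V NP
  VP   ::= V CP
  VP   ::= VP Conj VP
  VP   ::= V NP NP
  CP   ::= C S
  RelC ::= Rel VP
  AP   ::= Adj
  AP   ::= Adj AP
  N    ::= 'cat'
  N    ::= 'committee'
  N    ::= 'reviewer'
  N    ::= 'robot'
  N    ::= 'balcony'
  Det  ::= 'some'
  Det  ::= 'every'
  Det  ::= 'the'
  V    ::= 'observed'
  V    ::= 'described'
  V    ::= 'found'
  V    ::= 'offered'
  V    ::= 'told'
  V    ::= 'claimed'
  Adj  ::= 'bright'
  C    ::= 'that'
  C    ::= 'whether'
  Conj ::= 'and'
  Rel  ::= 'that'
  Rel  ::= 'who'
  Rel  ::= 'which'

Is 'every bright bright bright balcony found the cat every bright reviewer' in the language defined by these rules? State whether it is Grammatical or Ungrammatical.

Grammatical

[S [NP [Det every] [AP [Adj bright] [AP [Adj bright] [AP [Adj bright]]]] [N balcony]] [VP [V found] [NP [Det the] [N cat]] [NP [Det every] [AP [Adj bright]] [N reviewer]]]]
Every word is introduced by a lexical rule and the phrasal rules combine the resulting categories into a single S.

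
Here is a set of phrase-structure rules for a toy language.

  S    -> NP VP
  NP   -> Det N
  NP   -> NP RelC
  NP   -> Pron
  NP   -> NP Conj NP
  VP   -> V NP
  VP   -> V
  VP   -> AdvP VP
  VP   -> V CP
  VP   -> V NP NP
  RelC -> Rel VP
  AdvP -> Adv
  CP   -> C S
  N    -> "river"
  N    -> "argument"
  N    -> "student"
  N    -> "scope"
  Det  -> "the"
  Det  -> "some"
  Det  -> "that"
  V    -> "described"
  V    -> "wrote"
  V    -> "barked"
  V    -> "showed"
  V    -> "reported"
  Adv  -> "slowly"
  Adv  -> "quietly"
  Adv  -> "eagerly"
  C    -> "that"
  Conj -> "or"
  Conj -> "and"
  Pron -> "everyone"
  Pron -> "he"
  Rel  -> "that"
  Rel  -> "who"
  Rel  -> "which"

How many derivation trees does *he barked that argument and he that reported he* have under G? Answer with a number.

Two of the 4 distinct bracketings:
[S [NP [Pron he]] [VP [V barked] [NP [NP [NP [Det that] [N argument]] [Conj and] [NP [Pron he]]] [RelC [Rel that] [VP [V reported] [NP [Pron he]]]]]]]
[S [NP [Pron he]] [VP [V barked] [NP [NP [Det that] [N argument]] [Conj and] [NP [NP [Pron he]] [RelC [Rel that] [VP [V reported] [NP [Pron he]]]]]]]]
The trees differ in how a recursive rule is bracketed over the same span.

4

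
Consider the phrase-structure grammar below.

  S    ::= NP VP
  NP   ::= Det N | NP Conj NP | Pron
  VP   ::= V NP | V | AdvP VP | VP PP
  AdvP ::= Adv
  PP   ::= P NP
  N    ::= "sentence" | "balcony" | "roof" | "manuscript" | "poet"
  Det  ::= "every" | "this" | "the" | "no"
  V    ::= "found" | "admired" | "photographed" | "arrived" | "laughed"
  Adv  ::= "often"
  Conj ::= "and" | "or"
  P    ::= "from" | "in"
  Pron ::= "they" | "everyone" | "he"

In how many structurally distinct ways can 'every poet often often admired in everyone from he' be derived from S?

Two of the 6 distinct bracketings:
[S [NP [Det every] [N poet]] [VP [AdvP [Adv often]] [VP [AdvP [Adv often]] [VP [VP [VP [V admired]] [PP [P in] [NP [Pron everyone]]]] [PP [P from] [NP [Pron he]]]]]]]
[S [NP [Det every] [N poet]] [VP [AdvP [Adv often]] [VP [VP [AdvP [Adv often]] [VP [VP [V admired]] [PP [P in] [NP [Pron everyone]]]]] [PP [P from] [NP [Pron he]]]]]]
The trees differ in how a recursive rule is bracketed over the same span.

6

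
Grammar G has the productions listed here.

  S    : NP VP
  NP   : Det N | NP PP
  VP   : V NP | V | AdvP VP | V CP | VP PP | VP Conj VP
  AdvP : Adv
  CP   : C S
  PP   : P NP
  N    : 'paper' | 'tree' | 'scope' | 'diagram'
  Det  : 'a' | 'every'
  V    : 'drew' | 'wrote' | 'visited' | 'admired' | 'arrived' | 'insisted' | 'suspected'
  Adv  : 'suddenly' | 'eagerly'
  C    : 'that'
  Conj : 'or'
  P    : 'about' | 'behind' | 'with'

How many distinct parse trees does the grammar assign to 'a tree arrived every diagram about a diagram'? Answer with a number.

2

The two bracketings:
[S [NP [Det a] [N tree]] [VP [V arrived] [NP [NP [Det every] [N diagram]] [PP [P about] [NP [Det a] [N diagram]]]]]]
[S [NP [Det a] [N tree]] [VP [VP [V arrived] [NP [Det every] [N diagram]]] [PP [P about] [NP [Det a] [N diagram]]]]]
The difference turns on whether NP → NP PP is used at the relevant span, versus an alternative expansion of NP.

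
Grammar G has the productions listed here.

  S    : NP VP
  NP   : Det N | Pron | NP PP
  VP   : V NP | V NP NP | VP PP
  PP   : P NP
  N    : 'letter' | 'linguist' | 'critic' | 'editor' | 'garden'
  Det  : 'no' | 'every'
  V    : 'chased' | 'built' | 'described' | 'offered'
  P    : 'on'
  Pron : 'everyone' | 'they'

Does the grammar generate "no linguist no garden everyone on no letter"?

For S → NP VP, the only prefix that parses as NP is 'no linguist', but the remainder 'no garden everyone on no letter' is not a VP under these rules.

Ungrammatical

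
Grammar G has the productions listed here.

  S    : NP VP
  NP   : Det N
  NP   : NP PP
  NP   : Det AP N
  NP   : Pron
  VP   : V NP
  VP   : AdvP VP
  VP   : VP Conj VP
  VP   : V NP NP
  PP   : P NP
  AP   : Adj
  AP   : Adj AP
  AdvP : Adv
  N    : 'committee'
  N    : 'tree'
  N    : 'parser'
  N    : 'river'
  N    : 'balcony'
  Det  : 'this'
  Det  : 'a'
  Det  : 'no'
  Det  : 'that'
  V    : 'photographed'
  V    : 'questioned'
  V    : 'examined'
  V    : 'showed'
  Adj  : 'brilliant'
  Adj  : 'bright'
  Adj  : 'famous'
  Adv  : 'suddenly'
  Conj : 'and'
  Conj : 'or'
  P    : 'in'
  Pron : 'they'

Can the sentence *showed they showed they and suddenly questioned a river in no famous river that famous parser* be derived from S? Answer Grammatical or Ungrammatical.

For S → NP VP, no prefix of the string parses as an NP.

Ungrammatical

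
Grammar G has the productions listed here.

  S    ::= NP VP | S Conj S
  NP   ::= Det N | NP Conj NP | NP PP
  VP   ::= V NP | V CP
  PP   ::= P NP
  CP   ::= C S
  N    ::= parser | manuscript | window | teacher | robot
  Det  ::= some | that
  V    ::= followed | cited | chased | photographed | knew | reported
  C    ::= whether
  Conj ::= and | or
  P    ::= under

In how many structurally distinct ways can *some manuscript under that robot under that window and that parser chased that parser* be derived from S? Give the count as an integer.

Two of the 5 distinct bracketings:
[S [NP [NP [NP [Det some] [N manuscript]] [PP [P under] [NP [NP [Det that] [N robot]] [PP [P under] [NP [Det that] [N window]]]]]] [Conj and] [NP [Det that] [N parser]]] [VP [V chased] [NP [Det that] [N parser]]]]
[S [NP [NP [NP [NP [Det some] [N manuscript]] [PP [P under] [NP [Det that] [N robot]]]] [PP [P under] [NP [Det that] [N window]]]] [Conj and] [NP [Det that] [N parser]]] [VP [V chased] [NP [Det that] [N parser]]]]
The trees differ in how a recursive rule is bracketed over the same span.

5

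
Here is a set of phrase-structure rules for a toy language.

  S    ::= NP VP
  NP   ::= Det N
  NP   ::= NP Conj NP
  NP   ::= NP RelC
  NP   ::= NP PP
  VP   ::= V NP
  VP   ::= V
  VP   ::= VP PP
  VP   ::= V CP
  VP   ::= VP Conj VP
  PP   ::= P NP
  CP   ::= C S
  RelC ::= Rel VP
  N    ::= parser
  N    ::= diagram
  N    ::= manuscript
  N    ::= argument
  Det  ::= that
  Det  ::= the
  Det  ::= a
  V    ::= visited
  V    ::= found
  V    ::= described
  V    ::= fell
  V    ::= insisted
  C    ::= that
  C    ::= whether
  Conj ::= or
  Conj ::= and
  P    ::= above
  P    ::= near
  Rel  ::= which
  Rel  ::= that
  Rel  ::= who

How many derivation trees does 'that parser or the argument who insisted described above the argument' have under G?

2

The two bracketings:
[S [NP [NP [Det that] [N parser]] [Conj or] [NP [NP [Det the] [N argument]] [RelC [Rel who] [VP [V insisted]]]]] [VP [VP [V described]] [PP [P above] [NP [Det the] [N argument]]]]]
[S [NP [NP [NP [Det that] [N parser]] [Conj or] [NP [Det the] [N argument]]] [RelC [Rel who] [VP [V insisted]]]] [VP [VP [V described]] [PP [P above] [NP [Det the] [N argument]]]]]
The trees differ in how a recursive rule is bracketed over the same span.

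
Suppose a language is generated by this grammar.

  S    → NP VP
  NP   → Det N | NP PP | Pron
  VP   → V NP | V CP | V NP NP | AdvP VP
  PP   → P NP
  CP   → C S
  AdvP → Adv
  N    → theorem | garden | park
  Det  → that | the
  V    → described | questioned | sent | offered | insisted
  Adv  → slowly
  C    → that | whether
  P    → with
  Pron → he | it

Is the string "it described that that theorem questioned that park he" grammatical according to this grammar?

S
  NP
    Pron: it
  VP
    V: described
    CP
      C: that
      S
        NP
          Det: that
          N: theorem
        VP
          V: questioned
          NP
            Det: that
            N: park
          NP
            Pron: he
Each bracket corresponds to one application of a listed rule, so the string is derivable from S.

Grammatical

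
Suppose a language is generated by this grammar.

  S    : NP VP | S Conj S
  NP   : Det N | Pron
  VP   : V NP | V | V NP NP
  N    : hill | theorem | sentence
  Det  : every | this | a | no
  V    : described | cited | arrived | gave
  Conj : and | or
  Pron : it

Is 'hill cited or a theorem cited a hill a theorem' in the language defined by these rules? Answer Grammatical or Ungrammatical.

Ungrammatical

For S → NP VP, no prefix of the string parses as an NP. The alternative S rule S → S Conj S likewise has no satisfying split.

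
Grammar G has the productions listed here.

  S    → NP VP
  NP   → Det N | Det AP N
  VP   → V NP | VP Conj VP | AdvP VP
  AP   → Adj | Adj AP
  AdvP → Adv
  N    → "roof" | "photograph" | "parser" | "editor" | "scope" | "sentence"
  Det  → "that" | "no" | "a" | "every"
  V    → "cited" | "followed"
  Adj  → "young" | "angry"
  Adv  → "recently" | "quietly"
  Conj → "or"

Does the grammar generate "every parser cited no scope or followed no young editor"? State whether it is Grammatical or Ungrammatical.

[S [NP [Det every] [N parser]] [VP [VP [V cited] [NP [Det no] [N scope]]] [Conj or] [VP [V followed] [NP [Det no] [AP [Adj young]] [N editor]]]]]
Every word is introduced by a lexical rule and the phrasal rules combine the resulting categories into a single S.

Grammatical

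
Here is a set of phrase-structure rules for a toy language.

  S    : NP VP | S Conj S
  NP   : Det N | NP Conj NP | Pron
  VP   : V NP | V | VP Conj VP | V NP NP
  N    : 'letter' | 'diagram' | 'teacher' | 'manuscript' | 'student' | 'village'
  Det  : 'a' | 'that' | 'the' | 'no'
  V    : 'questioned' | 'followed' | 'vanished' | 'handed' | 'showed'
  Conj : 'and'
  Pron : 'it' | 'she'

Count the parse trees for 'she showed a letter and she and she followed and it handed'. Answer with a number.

4

Two of the 4 distinct bracketings:
[S [S [NP [Pron she]] [VP [V showed] [NP [Det a] [N letter]]]] [Conj and] [S [S [NP [NP [Pron she]] [Conj and] [NP [Pron she]]] [VP [V followed]]] [Conj and] [S [NP [Pron it]] [VP [V handed]]]]]
[S [S [NP [Pron she]] [VP [V showed] [NP [NP [Det a] [N letter]] [Conj and] [NP [Pron she]]]]] [Conj and] [S [S [NP [Pron she]] [VP [V followed]]] [Conj and] [S [NP [Pron it]] [VP [V handed]]]]]
The trees differ in how a recursive rule is bracketed over the same span.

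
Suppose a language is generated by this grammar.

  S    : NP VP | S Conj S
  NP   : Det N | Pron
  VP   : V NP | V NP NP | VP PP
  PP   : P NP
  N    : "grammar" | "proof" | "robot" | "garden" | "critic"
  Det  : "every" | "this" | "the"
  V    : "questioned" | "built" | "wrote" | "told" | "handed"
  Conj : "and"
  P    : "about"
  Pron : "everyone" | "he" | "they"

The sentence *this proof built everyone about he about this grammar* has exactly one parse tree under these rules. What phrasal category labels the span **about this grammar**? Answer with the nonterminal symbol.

S
  NP
    Det: this
    N: proof
  VP
    VP
      VP
        V: built
        NP
          Pron: everyone
      PP
        P: about
        NP
          Pron: he
    PP
      P: about
      NP
        Det: this
        N: grammar
The span 'about this grammar' is the PP node built by PP → P NP.

PP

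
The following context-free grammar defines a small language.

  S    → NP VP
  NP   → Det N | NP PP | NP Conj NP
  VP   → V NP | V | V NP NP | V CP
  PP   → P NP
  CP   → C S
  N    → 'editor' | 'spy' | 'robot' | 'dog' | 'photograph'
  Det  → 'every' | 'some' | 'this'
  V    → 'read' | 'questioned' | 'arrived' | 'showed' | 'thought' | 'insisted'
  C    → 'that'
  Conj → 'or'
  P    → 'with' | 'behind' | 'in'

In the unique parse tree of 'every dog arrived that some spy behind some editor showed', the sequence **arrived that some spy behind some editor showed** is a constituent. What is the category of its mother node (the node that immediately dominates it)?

[S [NP [Det every] [N dog]] [VP [V arrived] [CP [C that] [S [NP [NP [Det some] [N spy]] [PP [P behind] [NP [Det some] [N editor]]]] [VP [V showed]]]]]]
The span 'arrived that some spy behind some editor showed' is the VP node built by VP → V CP.
Its mother is the S built by S → NP VP.

S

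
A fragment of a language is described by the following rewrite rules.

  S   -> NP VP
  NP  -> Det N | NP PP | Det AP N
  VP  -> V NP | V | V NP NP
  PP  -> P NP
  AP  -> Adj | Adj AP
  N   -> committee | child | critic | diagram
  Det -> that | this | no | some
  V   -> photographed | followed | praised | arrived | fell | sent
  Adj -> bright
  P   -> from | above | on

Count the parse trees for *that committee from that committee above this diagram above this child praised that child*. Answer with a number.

5

Two of the 5 distinct bracketings:
[S [NP [NP [Det that] [N committee]] [PP [P from] [NP [NP [Det that] [N committee]] [PP [P above] [NP [NP [Det this] [N diagram]] [PP [P above] [NP [Det this] [N child]]]]]]]] [VP [V praised] [NP [Det that] [N child]]]]
[S [NP [NP [Det that] [N committee]] [PP [P from] [NP [NP [NP [Det that] [N committee]] [PP [P above] [NP [Det this] [N diagram]]]] [PP [P above] [NP [Det this] [N child]]]]]] [VP [V praised] [NP [Det that] [N child]]]]
The trees differ in how a recursive rule is bracketed over the same span.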